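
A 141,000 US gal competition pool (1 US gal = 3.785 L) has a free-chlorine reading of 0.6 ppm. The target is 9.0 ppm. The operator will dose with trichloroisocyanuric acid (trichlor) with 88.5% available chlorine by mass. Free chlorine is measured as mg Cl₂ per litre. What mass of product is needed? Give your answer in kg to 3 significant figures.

5.07 kg

Volume: 141,000 US gal × 3.785 L/gal = 533,685 L.
Chlorine deficit: 9.0 − 0.6 = 8.4 ppm = 8.4 mg/L as Cl₂.
Cl₂ equivalent needed: 8.4 mg/L × 533,685 L = 4,483,000 mg = 4483 g.
Product at 88.5% available chlorine: 4483 / 0.885 = 5065 g.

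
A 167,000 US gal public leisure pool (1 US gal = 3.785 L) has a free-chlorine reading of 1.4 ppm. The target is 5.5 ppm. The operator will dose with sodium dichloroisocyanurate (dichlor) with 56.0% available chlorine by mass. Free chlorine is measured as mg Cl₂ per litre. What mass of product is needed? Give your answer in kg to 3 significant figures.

4.63 kg

Volume: 167,000 US gal × 3.785 L/gal = 632,095 L.
Chlorine deficit: 5.5 − 1.4 = 4.1 ppm = 4.1 mg/L as Cl₂.
Cl₂ equivalent needed: 4.1 mg/L × 632,095 L = 2,592,000 mg = 2592 g.
Product at 56.0% available chlorine: 2592 / 0.56 = 4628 g.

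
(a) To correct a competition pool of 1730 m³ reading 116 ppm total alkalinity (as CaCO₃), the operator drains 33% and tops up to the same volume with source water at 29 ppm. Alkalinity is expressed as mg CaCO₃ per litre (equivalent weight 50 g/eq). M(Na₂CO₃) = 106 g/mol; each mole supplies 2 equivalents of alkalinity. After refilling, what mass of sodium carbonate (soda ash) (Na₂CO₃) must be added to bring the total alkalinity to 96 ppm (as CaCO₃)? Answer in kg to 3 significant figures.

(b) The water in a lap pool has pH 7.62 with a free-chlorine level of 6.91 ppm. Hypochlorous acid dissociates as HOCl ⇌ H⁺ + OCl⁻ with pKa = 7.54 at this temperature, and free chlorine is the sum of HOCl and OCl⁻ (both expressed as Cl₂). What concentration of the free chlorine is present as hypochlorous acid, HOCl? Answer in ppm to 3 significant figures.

(a) 16.0 kg; (b) 3.14 ppm

(a) Volume: 1730 m³ = 1,730,000 L.
(a) After draining 33% and refilling: 116 × 0.67 + 29 × 0.33 = 87.29 ppm.
(a) Deficit to target: 96 − 87.29 = 8.71 mg/L.
(a) As CaCO₃: 8.71 mg/L × 1,730,000 L = 15,070 g; ÷ 50 g/eq ÷ 2 = 150.7 mol Na₂CO₃.
(a) Mass: 150.7 × 106 = 15,970 g.

(b) [OCl⁻]/[HOCl] = 10^(pH − pKa) = 10^(7.62 − 7.54) = 10^0.08 = 1.202.
(b) Fraction as HOCl = 1 / (1 + 1.202) = 0.4541.
(b) HOCl = 0.4541 × 6.91 ppm = 3.138 ppm.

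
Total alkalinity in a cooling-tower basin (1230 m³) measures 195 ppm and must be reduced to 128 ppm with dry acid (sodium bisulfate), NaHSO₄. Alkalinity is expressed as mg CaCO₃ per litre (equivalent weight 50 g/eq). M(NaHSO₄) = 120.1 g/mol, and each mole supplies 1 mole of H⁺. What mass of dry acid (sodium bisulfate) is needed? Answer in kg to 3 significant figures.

Volume: 1230 m³ = 1,230,000 L.
Alkalinity to neutralize: (195 − 128) = 67 mg/L as CaCO₃ × 1,230,000 L = 82,410 g as CaCO₃.
Equivalents of H⁺ required: 82,410 ÷ 50 g/eq = 1648 eq = 1648 mol NaHSO₄.
Mass of NaHSO₄: 1648 × 120.1 = 197,900 g.

198 kg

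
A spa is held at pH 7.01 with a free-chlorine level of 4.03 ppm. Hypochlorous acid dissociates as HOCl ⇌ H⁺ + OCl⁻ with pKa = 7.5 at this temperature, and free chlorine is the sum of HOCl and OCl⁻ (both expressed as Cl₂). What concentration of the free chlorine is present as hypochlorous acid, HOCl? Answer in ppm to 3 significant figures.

[OCl⁻]/[HOCl] = 10^(pH − pKa) = 10^(7.01 − 7.5) = 10^-0.49 = 0.3236.
Fraction as HOCl = 1 / (1 + 0.3236) = 0.7555.
HOCl = 0.7555 × 4.03 ppm = 3.045 ppm.

3.04 ppm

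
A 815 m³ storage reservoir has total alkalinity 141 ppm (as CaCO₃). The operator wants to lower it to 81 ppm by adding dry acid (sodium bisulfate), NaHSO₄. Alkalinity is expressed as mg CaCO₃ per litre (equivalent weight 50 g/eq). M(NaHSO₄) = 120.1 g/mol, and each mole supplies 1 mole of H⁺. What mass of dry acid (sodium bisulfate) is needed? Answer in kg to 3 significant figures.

117 kg

Volume: 815 m³ = 815,000 L.
Alkalinity to neutralize: (141 − 81) = 60 mg/L as CaCO₃ × 815,000 L = 48,900 g as CaCO₃.
Equivalents of H⁺ required: 48,900 ÷ 50 g/eq = 978 eq = 978 mol NaHSO₄.
Mass of NaHSO₄: 978 × 120.1 = 117,500 g.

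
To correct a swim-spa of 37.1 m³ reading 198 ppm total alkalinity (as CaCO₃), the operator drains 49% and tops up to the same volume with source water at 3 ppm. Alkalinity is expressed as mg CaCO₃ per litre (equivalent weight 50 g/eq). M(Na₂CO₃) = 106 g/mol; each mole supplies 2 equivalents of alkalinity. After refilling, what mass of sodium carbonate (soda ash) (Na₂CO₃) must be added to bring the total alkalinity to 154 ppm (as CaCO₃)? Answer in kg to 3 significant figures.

2.03 kg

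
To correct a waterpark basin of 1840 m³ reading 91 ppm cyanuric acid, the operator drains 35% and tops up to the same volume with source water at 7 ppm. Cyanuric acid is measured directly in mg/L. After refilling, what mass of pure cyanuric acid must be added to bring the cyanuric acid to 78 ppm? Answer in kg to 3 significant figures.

30.2 kg

Volume: 1840 m³ = 1,840,000 L.
After draining 35% and refilling: 91 × 0.65 + 7 × 0.35 = 61.6 ppm.
Deficit to target: 78 − 61.6 = 16.4 mg/L.
Mass: 16.4 mg/L × 1,840,000 L = 30,180 g cyanuric acid.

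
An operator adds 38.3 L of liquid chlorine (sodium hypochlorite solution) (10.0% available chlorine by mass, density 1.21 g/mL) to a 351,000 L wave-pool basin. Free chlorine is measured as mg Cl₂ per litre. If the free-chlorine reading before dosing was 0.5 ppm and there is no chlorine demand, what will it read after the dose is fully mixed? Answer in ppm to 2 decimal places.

13.70 ppm

Mass of solution: 38.3 L × 1000 mL/L × 1.21 g/mL = 46,340 g.
Available chlorine delivered: 46,340 g × 0.1 = 4634 g as Cl₂.
Concentration rise: 4634 g / 351,000 L = 13.2 mg/L = 13.20 ppm.
Final FC: 0.5 + 13.20 = 13.70 ppm.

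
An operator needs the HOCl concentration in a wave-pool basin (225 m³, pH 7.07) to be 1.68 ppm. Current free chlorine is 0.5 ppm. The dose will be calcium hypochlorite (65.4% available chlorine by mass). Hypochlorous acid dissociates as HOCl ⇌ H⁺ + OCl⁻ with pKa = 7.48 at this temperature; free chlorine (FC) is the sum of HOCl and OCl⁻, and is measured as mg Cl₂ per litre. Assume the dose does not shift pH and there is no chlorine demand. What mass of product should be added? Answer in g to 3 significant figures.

631 g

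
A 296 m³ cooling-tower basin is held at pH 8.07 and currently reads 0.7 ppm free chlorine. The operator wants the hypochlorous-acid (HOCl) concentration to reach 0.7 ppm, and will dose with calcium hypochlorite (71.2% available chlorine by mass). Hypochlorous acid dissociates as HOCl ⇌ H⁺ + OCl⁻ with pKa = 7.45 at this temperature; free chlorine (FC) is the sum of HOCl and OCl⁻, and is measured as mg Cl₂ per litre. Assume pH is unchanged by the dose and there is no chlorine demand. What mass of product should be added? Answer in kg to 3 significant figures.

Volume: 296 m³ = 296,000 L.
[OCl⁻]/[HOCl] = 10^(pH − pKa) = 10^(8.07 − 7.45) = 4.169; fraction as HOCl = 1/(1 + 4.169) = 0.1935.
Free chlorine required for 0.7 ppm HOCl: 0.7 / 0.1935 = 3.618 ppm.
FC to add: 3.618 − 0.7 = 2.918 mg/L as Cl₂.
Cl₂ equivalent: 2.918 mg/L × 296,000 L = 863.8 g.
Product at 71.2% available Cl: 863.8 / 0.712 = 1213 g.

1.21 kg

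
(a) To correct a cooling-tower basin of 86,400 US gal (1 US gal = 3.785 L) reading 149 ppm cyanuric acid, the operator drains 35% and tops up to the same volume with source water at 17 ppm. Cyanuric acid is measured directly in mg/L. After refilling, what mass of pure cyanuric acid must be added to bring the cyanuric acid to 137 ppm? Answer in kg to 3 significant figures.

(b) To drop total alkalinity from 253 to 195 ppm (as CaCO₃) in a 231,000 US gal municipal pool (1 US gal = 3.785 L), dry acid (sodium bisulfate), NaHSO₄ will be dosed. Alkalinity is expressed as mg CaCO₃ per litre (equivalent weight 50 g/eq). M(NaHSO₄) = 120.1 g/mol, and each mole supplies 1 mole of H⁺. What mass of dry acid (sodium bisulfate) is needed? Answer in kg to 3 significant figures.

(a) 11.2 kg; (b) 122 kg

(a) Volume: 86,400 US gal × 3.785 L/gal = 327,024 L.
(a) After draining 35% and refilling: 149 × 0.65 + 17 × 0.35 = 102.8 ppm.
(a) Deficit to target: 137 − 102.8 = 34.2 mg/L.
(a) Mass: 34.2 mg/L × 327,024 L = 11,180 g cyanuric acid.

(b) Volume: 231,000 US gal × 3.785 L/gal = 874,335 L.
(b) Alkalinity to neutralize: (253 − 195) = 58 mg/L as CaCO₃ × 874,335 L = 50,710 g as CaCO₃.
(b) Equivalents of H⁺ required: 50,710 ÷ 50 g/eq = 1014 eq = 1014 mol NaHSO₄.
(b) Mass of NaHSO₄: 1014 × 120.1 = 121,800 g.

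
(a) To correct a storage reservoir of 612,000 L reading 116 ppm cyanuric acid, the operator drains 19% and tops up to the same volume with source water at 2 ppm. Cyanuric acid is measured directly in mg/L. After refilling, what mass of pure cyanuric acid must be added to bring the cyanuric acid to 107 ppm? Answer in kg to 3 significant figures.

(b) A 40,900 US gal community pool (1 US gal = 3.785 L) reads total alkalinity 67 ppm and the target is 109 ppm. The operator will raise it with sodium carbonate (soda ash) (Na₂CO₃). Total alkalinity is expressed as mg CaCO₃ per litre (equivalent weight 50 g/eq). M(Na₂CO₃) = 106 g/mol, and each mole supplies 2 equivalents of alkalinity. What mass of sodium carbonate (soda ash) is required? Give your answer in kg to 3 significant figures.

(a) After draining 19% and refilling: 116 × 0.81 + 2 × 0.19 = 94.34 ppm.
(a) Deficit to target: 107 − 94.34 = 12.66 mg/L.
(a) Mass: 12.66 mg/L × 612,000 L = 7748 g cyanuric acid.

(b) Volume: 40,900 US gal × 3.785 L/gal = 154,806 L.
(b) Alkalinity to add: (109 − 67) = 42 mg/L as CaCO₃ × 154,806 L = 6502 g as CaCO₃.
(b) Equivalents: 6502 g ÷ 50 g/eq = 130 eq.
(b) Each mole of Na₂CO₃ supplies 2 eq, so 130 / 2 = 65.02 mol.
(b) Mass: 65.02 mol × 106 g/mol = 6892 g.

(a) 7.75 kg; (b) 6.89 kg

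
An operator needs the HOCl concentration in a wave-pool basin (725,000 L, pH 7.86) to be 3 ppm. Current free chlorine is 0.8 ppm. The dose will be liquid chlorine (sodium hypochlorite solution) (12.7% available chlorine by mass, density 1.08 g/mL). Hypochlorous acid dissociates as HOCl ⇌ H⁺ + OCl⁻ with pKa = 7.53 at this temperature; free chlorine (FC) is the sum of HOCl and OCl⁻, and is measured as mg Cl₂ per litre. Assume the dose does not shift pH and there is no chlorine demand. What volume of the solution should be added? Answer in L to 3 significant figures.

45.5 L

[OCl⁻]/[HOCl] = 10^(pH − pKa) = 10^(7.86 − 7.53) = 2.138; fraction as HOCl = 1/(1 + 2.138) = 0.3187.
Free chlorine required for 3 ppm HOCl: 3 / 0.3187 = 9.414 ppm.
FC to add: 9.414 − 0.8 = 8.614 mg/L as Cl₂.
Cl₂ equivalent: 8.614 mg/L × 725,000 L = 6245 g.
Product at 12.7% available Cl: 6245 / 0.127 = 49,170 g.
Volume: 49,170 g ÷ 1.08 g/mL = 45,530 mL.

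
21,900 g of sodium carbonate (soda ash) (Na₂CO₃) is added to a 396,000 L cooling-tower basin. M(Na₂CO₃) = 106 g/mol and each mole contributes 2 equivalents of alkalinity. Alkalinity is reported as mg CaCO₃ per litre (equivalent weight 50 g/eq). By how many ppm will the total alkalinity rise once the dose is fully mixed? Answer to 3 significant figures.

52.2 ppm

Moles of Na₂CO₃: 21,900 g ÷ 106 g/mol = 206.6 mol → 413.2 eq of alkalinity.
As CaCO₃: 413.2 eq × 50 g/eq = 20,660 g.
Rise: 20,660 g / 396,000 L × 1000 = 52.17 mg/L.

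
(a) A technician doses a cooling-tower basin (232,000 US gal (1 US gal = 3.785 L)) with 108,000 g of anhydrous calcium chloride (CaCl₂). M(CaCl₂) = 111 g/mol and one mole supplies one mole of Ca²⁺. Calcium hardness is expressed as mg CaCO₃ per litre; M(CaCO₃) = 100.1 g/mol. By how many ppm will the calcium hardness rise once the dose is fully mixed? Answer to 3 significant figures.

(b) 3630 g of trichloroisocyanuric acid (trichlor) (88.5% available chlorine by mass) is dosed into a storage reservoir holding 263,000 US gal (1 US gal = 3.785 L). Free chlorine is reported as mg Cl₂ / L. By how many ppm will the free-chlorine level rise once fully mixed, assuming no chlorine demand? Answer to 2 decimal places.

(a) 111 ppm; (b) 3.23 ppm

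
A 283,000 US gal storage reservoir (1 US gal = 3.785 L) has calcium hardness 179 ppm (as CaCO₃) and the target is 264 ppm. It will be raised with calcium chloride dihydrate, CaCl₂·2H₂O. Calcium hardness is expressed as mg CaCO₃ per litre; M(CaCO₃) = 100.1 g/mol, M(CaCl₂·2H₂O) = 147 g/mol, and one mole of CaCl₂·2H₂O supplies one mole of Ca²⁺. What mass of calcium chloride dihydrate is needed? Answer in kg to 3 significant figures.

134 kg

Volume: 283,000 US gal × 3.785 L/gal = 1,071,155 L.
Hardness to add: (264 − 179) = 85 mg/L as CaCO₃ × 1,071,155 L = 91,050 g as CaCO₃.
Moles of Ca²⁺ (1 mol Ca²⁺ ≡ 1 mol CaCO₃): 91,050 / 100.1 g/mol = 909.6 mol.
Mass of CaCl₂·2H₂O: 909.6 × 147 = 133,700 g.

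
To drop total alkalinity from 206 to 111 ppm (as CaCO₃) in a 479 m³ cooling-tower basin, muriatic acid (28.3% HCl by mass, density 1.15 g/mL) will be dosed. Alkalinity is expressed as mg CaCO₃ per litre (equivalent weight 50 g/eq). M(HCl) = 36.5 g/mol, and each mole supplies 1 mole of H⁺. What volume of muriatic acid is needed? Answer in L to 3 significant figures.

Volume: 479 m³ = 479,000 L.
Alkalinity to neutralize: (206 − 111) = 95 mg/L as CaCO₃ × 479,000 L = 45,500 g as CaCO₃.
Equivalents of H⁺ required: 45,500 ÷ 50 g/eq = 910.1 eq = 910.1 mol HCl.
Mass of HCl: 910.1 × 36.5 = 33,220 g.
Mass of 28.3% solution: 33,220 / 0.283 = 117,400 g.
Volume: 117,400 g ÷ 1.15 g/mL = 102,100 mL.

102 L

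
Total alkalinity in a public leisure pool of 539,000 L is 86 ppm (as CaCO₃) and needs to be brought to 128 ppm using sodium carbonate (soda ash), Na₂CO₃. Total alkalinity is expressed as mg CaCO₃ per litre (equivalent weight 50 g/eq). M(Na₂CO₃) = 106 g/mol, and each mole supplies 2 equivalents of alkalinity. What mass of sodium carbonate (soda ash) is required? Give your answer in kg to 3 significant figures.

24.0 kg

Alkalinity to add: (128 − 86) = 42 mg/L as CaCO₃ × 539,000 L = 22,640 g as CaCO₃.
Equivalents: 22,640 g ÷ 50 g/eq = 452.8 eq.
Each mole of Na₂CO₃ supplies 2 eq, so 452.8 / 2 = 226.4 mol.
Mass: 226.4 mol × 106 g/mol = 24,000 g.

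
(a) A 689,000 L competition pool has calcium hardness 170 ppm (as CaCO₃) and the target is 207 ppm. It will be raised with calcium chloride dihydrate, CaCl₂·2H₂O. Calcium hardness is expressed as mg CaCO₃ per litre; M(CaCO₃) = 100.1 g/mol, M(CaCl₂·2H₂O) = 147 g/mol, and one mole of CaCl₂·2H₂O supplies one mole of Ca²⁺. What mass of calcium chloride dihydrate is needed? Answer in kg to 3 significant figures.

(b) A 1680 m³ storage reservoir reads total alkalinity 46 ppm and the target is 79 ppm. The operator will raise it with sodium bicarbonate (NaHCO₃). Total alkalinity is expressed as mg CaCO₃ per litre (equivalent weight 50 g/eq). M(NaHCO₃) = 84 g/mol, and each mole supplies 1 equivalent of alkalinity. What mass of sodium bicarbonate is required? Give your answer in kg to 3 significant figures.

(a) Hardness to add: (207 − 170) = 37 mg/L as CaCO₃ × 689,000 L = 25,490 g as CaCO₃.
(a) Moles of Ca²⁺ (1 mol Ca²⁺ ≡ 1 mol CaCO₃): 25,490 / 100.1 g/mol = 254.7 mol.
(a) Mass of CaCl₂·2H₂O: 254.7 × 147 = 37,440 g.

(b) Volume: 1680 m³ = 1,680,000 L.
(b) Alkalinity to add: (79 − 46) = 33 mg/L as CaCO₃ × 1,680,000 L = 55,440 g as CaCO₃.
(b) Equivalents: 55,440 g ÷ 50 g/eq = 1109 eq.
(b) NaHCO₃ supplies 1 eq per mole → 1109 mol.
(b) Mass: 1109 mol × 84 g/mol = 93,140 g.

(a) 37.4 kg; (b) 93.1 kg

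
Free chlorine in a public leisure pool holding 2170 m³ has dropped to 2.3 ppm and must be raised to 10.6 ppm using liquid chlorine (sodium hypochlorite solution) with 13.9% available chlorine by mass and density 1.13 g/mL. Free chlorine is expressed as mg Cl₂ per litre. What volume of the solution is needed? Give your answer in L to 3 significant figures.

Volume: 2170 m³ = 2,170,000 L.
Chlorine deficit: 10.6 − 2.3 = 8.3 ppm = 8.3 mg/L as Cl₂.
Cl₂ equivalent needed: 8.3 mg/L × 2,170,000 L = 18,010,000 mg = 18,010 g.
Product at 13.9% available chlorine: 18,010 / 0.139 = 129,600 g.
Volume at density 1.13 g/mL: 129,600 g ÷ 1.13 g/mL = 114,700 mL.

115 L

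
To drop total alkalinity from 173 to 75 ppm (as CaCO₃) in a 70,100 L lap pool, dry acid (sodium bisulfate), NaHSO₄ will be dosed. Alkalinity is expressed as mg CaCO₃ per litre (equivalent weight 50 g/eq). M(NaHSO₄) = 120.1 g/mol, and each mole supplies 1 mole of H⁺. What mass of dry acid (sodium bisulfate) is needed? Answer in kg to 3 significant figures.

16.5 kg

Alkalinity to neutralize: (173 − 75) = 98 mg/L as CaCO₃ × 70,100 L = 6870 g as CaCO₃.
Equivalents of H⁺ required: 6870 ÷ 50 g/eq = 137.4 eq = 137.4 mol NaHSO₄.
Mass of NaHSO₄: 137.4 × 120.1 = 16,500 g.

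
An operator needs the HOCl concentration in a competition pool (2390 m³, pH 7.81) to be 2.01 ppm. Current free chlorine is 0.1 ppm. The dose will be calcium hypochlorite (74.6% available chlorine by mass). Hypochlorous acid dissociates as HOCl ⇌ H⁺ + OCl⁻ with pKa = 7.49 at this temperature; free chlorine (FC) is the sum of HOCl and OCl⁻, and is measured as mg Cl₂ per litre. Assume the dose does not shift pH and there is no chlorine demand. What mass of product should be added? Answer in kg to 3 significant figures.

Volume: 2390 m³ = 2,390,000 L.
[OCl⁻]/[HOCl] = 10^(pH − pKa) = 10^(7.81 − 7.49) = 2.089; fraction as HOCl = 1/(1 + 2.089) = 0.3237.
Free chlorine required for 2.01 ppm HOCl: 2.01 / 0.3237 = 6.209 ppm.
FC to add: 6.209 − 0.1 = 6.109 mg/L as Cl₂.
Cl₂ equivalent: 6.109 mg/L × 2,390,000 L = 14,600 g.
Product at 74.6% available Cl: 14,600 / 0.746 = 19,570 g.

19.6 kg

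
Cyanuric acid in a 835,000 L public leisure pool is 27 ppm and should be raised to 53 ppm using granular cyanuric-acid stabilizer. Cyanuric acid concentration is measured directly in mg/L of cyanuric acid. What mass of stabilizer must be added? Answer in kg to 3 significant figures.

21.7 kg

CYA to add: (53 − 27) = 26 mg/L × 835,000 L = 21,710 g cyanuric acid.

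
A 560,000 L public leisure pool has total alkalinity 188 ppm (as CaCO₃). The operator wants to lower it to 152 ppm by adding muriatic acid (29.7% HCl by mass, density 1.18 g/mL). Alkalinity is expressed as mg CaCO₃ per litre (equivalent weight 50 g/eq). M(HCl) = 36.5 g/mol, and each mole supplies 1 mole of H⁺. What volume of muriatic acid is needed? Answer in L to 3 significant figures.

42.0 L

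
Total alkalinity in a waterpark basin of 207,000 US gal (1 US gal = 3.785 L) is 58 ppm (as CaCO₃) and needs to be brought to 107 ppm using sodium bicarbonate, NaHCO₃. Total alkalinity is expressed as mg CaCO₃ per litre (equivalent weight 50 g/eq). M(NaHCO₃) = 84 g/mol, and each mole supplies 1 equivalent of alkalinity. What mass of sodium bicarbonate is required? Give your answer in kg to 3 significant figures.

Volume: 207,000 US gal × 3.785 L/gal = 783,495 L.
Alkalinity to add: (107 − 58) = 49 mg/L as CaCO₃ × 783,495 L = 38,390 g as CaCO₃.
Equivalents: 38,390 g ÷ 50 g/eq = 767.8 eq.
NaHCO₃ supplies 1 eq per mole → 767.8 mol.
Mass: 767.8 mol × 84 g/mol = 64,500 g.

64.5 kg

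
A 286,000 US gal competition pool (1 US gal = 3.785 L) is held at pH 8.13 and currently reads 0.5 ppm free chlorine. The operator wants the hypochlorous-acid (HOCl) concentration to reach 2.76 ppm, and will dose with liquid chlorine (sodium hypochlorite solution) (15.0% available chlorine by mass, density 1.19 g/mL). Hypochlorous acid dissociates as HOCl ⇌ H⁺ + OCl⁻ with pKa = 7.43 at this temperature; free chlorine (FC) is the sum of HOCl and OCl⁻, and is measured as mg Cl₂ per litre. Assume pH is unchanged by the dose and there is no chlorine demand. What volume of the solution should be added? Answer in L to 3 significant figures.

Volume: 286,000 US gal × 3.785 L/gal = 1,082,510 L.
[OCl⁻]/[HOCl] = 10^(pH − pKa) = 10^(8.13 − 7.43) = 5.012; fraction as HOCl = 1/(1 + 5.012) = 0.1663.
Free chlorine required for 2.76 ppm HOCl: 2.76 / 0.1663 = 16.59 ppm.
FC to add: 16.59 − 0.5 = 16.09 mg/L as Cl₂.
Cl₂ equivalent: 16.09 mg/L × 1,082,510 L = 17,420 g.
Product at 15.0% available Cl: 17,420 / 0.15 = 116,100 g.
Volume: 116,100 g ÷ 1.19 g/mL = 97,590 mL.

97.6 L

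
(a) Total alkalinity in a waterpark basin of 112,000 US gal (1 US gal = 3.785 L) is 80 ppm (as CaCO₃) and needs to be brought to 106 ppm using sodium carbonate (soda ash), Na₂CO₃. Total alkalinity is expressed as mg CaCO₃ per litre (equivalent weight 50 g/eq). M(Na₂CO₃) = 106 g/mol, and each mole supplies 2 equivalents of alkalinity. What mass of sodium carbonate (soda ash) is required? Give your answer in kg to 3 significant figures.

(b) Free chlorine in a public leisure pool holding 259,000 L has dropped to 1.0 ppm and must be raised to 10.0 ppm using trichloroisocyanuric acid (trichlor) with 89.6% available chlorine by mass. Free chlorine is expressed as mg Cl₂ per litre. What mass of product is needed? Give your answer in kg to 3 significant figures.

(a) Volume: 112,000 US gal × 3.785 L/gal = 423,920 L.
(a) Alkalinity to add: (106 − 80) = 26 mg/L as CaCO₃ × 423,920 L = 11,020 g as CaCO₃.
(a) Equivalents: 11,020 g ÷ 50 g/eq = 220.4 eq.
(a) Each mole of Na₂CO₃ supplies 2 eq, so 220.4 / 2 = 110.2 mol.
(a) Mass: 110.2 mol × 106 g/mol = 11,680 g.

(b) Chlorine deficit: 10.0 − 1.0 = 9 ppm = 9 mg/L as Cl₂.
(b) Cl₂ equivalent needed: 9 mg/L × 259,000 L = 2,331,000 mg = 2331 g.
(b) Product at 89.6% available chlorine: 2331 / 0.896 = 2602 g.

(a) 11.7 kg; (b) 2.60 kg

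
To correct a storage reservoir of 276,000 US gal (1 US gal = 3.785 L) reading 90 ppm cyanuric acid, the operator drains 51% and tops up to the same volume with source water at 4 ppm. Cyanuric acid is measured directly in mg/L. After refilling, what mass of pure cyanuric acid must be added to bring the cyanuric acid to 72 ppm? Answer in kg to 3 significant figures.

Volume: 276,000 US gal × 3.785 L/gal = 1,044,660 L.
After draining 51% and refilling: 90 × 0.49 + 4 × 0.51 = 46.14 ppm.
Deficit to target: 72 − 46.14 = 25.86 mg/L.
Mass: 25.86 mg/L × 1,044,660 L = 27,010 g cyanuric acid.

27.0 kg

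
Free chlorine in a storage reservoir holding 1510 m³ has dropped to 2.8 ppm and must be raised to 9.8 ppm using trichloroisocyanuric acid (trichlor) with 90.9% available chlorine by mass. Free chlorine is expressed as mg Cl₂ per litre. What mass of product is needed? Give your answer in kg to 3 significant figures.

11.6 kg

Volume: 1510 m³ = 1,510,000 L.
Chlorine deficit: 9.8 − 2.8 = 7 ppm = 7 mg/L as Cl₂.
Cl₂ equivalent needed: 7 mg/L × 1,510,000 L = 10,570,000 mg = 10,570 g.
Product at 90.9% available chlorine: 10,570 / 0.909 = 11,630 g.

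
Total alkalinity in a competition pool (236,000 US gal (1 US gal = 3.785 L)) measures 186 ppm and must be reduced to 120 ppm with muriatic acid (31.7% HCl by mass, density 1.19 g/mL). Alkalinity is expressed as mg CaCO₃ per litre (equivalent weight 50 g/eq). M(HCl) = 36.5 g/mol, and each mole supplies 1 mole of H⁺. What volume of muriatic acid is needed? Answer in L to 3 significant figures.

114 L

Volume: 236,000 US gal × 3.785 L/gal = 893,260 L.
Alkalinity to neutralize: (186 − 120) = 66 mg/L as CaCO₃ × 893,260 L = 58,960 g as CaCO₃.
Equivalents of H⁺ required: 58,960 ÷ 50 g/eq = 1179 eq = 1179 mol HCl.
Mass of HCl: 1179 × 36.5 = 43,040 g.
Mass of 31.7% solution: 43,040 / 0.317 = 135,800 g.
Volume: 135,800 g ÷ 1.19 g/mL = 114,100 mL.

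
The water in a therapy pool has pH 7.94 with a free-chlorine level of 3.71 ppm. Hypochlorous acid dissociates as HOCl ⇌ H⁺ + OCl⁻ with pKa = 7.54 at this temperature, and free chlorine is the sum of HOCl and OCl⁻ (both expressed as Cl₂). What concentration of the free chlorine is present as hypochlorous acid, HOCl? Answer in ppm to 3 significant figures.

[OCl⁻]/[HOCl] = 10^(pH − pKa) = 10^(7.94 − 7.54) = 10^0.40 = 2.512.
Fraction as HOCl = 1 / (1 + 2.512) = 0.2847.
HOCl = 0.2847 × 3.71 ppm = 1.056 ppm.

1.06 ppm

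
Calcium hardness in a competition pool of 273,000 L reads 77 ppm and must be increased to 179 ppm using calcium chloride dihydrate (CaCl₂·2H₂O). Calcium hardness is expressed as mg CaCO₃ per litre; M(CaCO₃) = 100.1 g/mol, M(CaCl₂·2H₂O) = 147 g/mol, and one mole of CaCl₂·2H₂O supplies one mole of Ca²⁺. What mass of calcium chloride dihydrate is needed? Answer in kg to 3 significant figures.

40.9 kg

Hardness to add: (179 − 77) = 102 mg/L as CaCO₃ × 273,000 L = 27,850 g as CaCO₃.
Moles of Ca²⁺ (1 mol Ca²⁺ ≡ 1 mol CaCO₃): 27,850 / 100.1 g/mol = 278.2 mol.
Mass of CaCl₂·2H₂O: 278.2 × 147 = 40,890 g.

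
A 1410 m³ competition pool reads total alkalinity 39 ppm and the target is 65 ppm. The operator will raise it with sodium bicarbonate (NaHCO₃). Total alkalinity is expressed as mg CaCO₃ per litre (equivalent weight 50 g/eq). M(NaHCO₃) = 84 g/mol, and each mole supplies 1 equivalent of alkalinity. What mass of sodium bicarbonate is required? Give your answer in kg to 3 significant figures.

Volume: 1410 m³ = 1,410,000 L.
Alkalinity to add: (65 − 39) = 26 mg/L as CaCO₃ × 1,410,000 L = 36,660 g as CaCO₃.
Equivalents: 36,660 g ÷ 50 g/eq = 733.2 eq.
NaHCO₃ supplies 1 eq per mole → 733.2 mol.
Mass: 733.2 mol × 84 g/mol = 61,590 g.

61.6 kg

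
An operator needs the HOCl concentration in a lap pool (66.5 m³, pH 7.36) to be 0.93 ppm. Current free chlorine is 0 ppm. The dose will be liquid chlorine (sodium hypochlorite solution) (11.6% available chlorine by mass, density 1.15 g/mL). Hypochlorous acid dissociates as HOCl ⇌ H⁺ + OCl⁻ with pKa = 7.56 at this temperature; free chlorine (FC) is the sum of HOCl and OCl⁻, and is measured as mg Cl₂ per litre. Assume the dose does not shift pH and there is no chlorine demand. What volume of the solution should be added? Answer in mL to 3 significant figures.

Volume: 66.5 m³ = 66,500 L.
[OCl⁻]/[HOCl] = 10^(pH − pKa) = 10^(7.36 − 7.56) = 0.631; fraction as HOCl = 1/(1 + 0.631) = 0.6131.
Free chlorine required for 0.93 ppm HOCl: 0.93 / 0.6131 = 1.517 ppm.
FC to add: 1.517 − 0 = 1.517 mg/L as Cl₂.
Cl₂ equivalent: 1.517 mg/L × 66,500 L = 100.9 g.
Product at 11.6% available Cl: 100.9 / 0.116 = 869.5 g.
Volume: 869.5 g ÷ 1.15 g/mL = 756.1 mL.

756 mL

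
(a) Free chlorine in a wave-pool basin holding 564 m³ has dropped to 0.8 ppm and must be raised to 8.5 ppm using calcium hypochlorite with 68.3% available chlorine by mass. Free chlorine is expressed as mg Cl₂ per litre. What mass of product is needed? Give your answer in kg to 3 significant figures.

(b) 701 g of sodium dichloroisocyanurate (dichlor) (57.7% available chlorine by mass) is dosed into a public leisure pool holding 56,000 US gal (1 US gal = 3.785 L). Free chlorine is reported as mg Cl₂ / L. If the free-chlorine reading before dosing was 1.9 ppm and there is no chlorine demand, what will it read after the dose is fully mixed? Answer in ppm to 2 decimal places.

(a) 6.36 kg; (b) 3.81 ppm

(a) Volume: 564 m³ = 564,000 L.
(a) Chlorine deficit: 8.5 − 0.8 = 7.7 ppm = 7.7 mg/L as Cl₂.
(a) Cl₂ equivalent needed: 7.7 mg/L × 564,000 L = 4,343,000 mg = 4343 g.
(a) Product at 68.3% available chlorine: 4343 / 0.683 = 6358 g.

(b) Volume: 56,000 US gal × 3.785 L/gal = 211,960 L.
(b) Available chlorine delivered: 701 g × 0.577 = 404.5 g as Cl₂.
(b) Concentration rise: 404.5 g / 211,960 L = 1.908 mg/L = 1.91 ppm.
(b) Final FC: 1.9 + 1.91 = 3.81 ppm.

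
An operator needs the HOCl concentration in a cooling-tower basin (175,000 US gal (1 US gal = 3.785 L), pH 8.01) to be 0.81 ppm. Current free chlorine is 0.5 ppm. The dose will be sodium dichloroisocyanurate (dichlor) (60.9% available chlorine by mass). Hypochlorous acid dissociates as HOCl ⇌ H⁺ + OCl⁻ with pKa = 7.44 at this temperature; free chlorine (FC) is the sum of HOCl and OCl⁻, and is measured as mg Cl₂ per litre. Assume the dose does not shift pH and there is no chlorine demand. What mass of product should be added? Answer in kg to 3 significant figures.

3.61 kg

Volume: 175,000 US gal × 3.785 L/gal = 662,375 L.
[OCl⁻]/[HOCl] = 10^(pH − pKa) = 10^(8.01 − 7.44) = 3.715; fraction as HOCl = 1/(1 + 3.715) = 0.2121.
Free chlorine required for 0.81 ppm HOCl: 0.81 / 0.2121 = 3.819 ppm.
FC to add: 3.819 − 0.5 = 3.319 mg/L as Cl₂.
Cl₂ equivalent: 3.319 mg/L × 662,375 L = 2199 g.
Product at 60.9% available Cl: 2199 / 0.609 = 3610 g.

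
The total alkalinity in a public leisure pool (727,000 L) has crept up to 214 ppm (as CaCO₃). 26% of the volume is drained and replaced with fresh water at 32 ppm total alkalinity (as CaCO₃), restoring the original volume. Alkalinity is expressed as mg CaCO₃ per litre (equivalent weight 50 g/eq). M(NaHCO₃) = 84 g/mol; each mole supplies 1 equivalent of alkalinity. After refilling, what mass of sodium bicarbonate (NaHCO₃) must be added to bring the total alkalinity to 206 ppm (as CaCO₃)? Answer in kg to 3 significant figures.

48.0 kg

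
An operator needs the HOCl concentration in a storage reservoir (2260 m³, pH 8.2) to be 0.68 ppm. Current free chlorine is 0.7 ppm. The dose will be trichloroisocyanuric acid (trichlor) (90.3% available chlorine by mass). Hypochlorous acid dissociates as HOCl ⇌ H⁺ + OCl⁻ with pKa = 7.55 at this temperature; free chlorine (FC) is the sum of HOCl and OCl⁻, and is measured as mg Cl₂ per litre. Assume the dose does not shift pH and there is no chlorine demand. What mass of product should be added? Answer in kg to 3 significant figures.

7.55 kg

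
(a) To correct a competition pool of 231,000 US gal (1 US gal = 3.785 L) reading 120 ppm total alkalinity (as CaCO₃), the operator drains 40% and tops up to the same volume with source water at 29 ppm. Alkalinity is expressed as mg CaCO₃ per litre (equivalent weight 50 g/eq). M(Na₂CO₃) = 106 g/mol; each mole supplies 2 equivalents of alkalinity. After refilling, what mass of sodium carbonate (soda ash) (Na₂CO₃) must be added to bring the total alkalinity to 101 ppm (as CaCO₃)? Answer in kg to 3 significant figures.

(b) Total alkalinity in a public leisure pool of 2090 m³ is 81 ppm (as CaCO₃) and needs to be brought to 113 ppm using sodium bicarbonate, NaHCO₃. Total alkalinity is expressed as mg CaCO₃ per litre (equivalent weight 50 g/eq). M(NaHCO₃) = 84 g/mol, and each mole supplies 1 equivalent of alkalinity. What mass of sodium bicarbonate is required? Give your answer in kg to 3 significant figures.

(a) Volume: 231,000 US gal × 3.785 L/gal = 874,335 L.
(a) After draining 40% and refilling: 120 × 0.60 + 29 × 0.40 = 83.6 ppm.
(a) Deficit to target: 101 − 83.6 = 17.4 mg/L.
(a) As CaCO₃: 17.4 mg/L × 874,335 L = 15,210 g; ÷ 50 g/eq ÷ 2 = 152.1 mol Na₂CO₃.
(a) Mass: 152.1 × 106 = 16,130 g.

(b) Volume: 2090 m³ = 2,090,000 L.
(b) Alkalinity to add: (113 − 81) = 32 mg/L as CaCO₃ × 2,090,000 L = 66,880 g as CaCO₃.
(b) Equivalents: 66,880 g ÷ 50 g/eq = 1338 eq.
(b) NaHCO₃ supplies 1 eq per mole → 1338 mol.
(b) Mass: 1338 mol × 84 g/mol = 112,400 g.

(a) 16.1 kg; (b) 112 kg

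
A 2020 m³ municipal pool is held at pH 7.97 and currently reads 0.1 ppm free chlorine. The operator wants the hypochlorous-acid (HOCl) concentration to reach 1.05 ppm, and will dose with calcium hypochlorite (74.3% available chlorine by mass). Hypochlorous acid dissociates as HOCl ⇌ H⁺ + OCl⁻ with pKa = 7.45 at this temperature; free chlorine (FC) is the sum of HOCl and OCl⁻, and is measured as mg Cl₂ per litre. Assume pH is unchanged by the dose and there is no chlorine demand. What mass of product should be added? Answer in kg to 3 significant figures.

12.0 kg

Volume: 2020 m³ = 2,020,000 L.
[OCl⁻]/[HOCl] = 10^(pH − pKa) = 10^(7.97 − 7.45) = 3.311; fraction as HOCl = 1/(1 + 3.311) = 0.2319.
Free chlorine required for 1.05 ppm HOCl: 1.05 / 0.2319 = 4.527 ppm.
FC to add: 4.527 − 0.1 = 4.427 mg/L as Cl₂.
Cl₂ equivalent: 4.427 mg/L × 2,020,000 L = 8942 g.
Product at 74.3% available Cl: 8942 / 0.743 = 12,040 g.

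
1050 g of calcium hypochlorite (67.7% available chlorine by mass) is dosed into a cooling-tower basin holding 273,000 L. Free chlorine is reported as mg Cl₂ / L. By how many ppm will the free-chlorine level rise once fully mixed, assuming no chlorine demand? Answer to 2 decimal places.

2.60 ppm

Available chlorine delivered: 1050 g × 0.677 = 710.9 g as Cl₂.
Concentration rise: 710.9 g / 273,000 L = 2.604 mg/L = 2.60 ppm.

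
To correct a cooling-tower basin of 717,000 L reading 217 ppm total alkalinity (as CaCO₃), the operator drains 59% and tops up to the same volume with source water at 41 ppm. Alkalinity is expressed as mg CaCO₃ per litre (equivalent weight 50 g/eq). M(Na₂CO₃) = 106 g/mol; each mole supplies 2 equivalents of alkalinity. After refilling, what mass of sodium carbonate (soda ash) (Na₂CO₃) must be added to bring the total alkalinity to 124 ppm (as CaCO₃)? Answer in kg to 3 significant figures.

8.24 kg

After draining 59% and refilling: 217 × 0.41 + 41 × 0.59 = 113.16 ppm.
Deficit to target: 124 − 113.16 = 10.84 mg/L.
As CaCO₃: 10.84 mg/L × 717,000 L = 7772 g; ÷ 50 g/eq ÷ 2 = 77.72 mol Na₂CO₃.
Mass: 77.72 × 106 = 8239 g.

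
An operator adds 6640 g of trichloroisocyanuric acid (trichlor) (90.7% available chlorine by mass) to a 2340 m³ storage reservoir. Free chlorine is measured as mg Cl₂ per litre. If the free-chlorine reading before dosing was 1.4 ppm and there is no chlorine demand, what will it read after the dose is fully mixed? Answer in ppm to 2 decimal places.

Volume: 2340 m³ = 2,340,000 L.
Available chlorine delivered: 6640 g × 0.907 = 6022 g as Cl₂.
Concentration rise: 6022 g / 2,340,000 L = 2.574 mg/L = 2.57 ppm.
Final FC: 1.4 + 2.57 = 3.97 ppm.

3.97 ppm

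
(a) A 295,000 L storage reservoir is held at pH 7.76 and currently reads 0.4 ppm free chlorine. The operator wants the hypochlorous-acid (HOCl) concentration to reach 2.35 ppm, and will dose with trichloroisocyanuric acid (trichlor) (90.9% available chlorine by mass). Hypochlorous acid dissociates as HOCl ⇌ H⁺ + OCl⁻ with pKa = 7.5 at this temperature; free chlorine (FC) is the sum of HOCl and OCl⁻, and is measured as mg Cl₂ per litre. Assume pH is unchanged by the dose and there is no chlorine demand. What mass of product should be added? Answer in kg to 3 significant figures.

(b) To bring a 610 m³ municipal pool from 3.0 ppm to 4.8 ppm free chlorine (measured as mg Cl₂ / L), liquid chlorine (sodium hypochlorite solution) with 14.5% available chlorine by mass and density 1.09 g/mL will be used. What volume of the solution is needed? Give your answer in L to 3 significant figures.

(a) [OCl⁻]/[HOCl] = 10^(pH − pKa) = 10^(7.76 − 7.5) = 1.82; fraction as HOCl = 1/(1 + 1.82) = 0.3546.
(a) Free chlorine required for 2.35 ppm HOCl: 2.35 / 0.3546 = 6.626 ppm.
(a) FC to add: 6.626 − 0.4 = 6.226 mg/L as Cl₂.
(a) Cl₂ equivalent: 6.226 mg/L × 295,000 L = 1837 g.
(a) Product at 90.9% available Cl: 1837 / 0.909 = 2021 g.

(b) Volume: 610 m³ = 610,000 L.
(b) Chlorine deficit: 4.8 − 3.0 = 1.8 ppm = 1.8 mg/L as Cl₂.
(b) Cl₂ equivalent needed: 1.8 mg/L × 610,000 L = 1,098,000 mg = 1098 g.
(b) Product at 14.5% available chlorine: 1098 / 0.145 = 7572 g.
(b) Volume at density 1.09 g/mL: 7572 g ÷ 1.09 g/mL = 6947 mL.

(a) 2.02 kg; (b) 6.95 L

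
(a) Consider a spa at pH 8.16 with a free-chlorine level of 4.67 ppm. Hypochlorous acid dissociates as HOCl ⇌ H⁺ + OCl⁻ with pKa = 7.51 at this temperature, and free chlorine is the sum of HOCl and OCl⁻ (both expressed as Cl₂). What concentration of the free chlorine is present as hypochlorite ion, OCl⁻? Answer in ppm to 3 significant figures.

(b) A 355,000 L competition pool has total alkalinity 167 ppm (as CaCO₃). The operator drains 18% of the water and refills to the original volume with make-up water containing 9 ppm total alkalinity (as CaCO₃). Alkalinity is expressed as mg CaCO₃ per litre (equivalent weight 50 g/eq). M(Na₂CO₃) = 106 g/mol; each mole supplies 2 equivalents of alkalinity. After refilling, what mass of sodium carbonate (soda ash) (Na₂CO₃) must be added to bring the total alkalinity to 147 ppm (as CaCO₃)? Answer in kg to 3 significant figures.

(a) 3.82 ppm; (b) 3.18 kg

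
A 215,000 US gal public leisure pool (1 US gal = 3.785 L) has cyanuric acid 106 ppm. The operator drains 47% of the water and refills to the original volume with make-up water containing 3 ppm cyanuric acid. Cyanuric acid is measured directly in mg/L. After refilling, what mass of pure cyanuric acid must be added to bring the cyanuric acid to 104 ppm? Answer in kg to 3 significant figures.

Volume: 215,000 US gal × 3.785 L/gal = 813,775 L.
After draining 47% and refilling: 106 × 0.53 + 3 × 0.47 = 57.59 ppm.
Deficit to target: 104 − 57.59 = 46.41 mg/L.
Mass: 46.41 mg/L × 813,775 L = 37,770 g cyanuric acid.

37.8 kg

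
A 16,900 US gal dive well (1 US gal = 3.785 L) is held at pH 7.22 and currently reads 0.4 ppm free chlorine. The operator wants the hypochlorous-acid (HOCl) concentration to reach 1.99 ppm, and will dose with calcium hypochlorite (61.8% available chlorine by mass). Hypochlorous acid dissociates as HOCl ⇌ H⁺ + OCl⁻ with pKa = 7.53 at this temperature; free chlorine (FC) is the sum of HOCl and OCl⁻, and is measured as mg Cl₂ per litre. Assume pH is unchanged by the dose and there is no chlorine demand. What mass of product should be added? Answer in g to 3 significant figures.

265 g

Volume: 16,900 US gal × 3.785 L/gal = 63,966 L.
[OCl⁻]/[HOCl] = 10^(pH − pKa) = 10^(7.22 − 7.53) = 0.4898; fraction as HOCl = 1/(1 + 0.4898) = 0.6712.
Free chlorine required for 1.99 ppm HOCl: 1.99 / 0.6712 = 2.965 ppm.
FC to add: 2.965 − 0.4 = 2.565 mg/L as Cl₂.
Cl₂ equivalent: 2.565 mg/L × 63,966 L = 164.1 g.
Product at 61.8% available Cl: 164.1 / 0.618 = 265.5 g.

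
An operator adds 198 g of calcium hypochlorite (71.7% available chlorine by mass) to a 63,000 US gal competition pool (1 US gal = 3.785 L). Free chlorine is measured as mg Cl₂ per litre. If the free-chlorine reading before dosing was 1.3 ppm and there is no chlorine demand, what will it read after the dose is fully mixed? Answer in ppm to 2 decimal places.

1.90 ppm

Volume: 63,000 US gal × 3.785 L/gal = 238,455 L.
Available chlorine delivered: 198 g × 0.717 = 142 g as Cl₂.
Concentration rise: 142 g / 238,455 L = 0.5954 mg/L = 0.60 ppm.
Final FC: 1.3 + 0.60 = 1.90 ppm.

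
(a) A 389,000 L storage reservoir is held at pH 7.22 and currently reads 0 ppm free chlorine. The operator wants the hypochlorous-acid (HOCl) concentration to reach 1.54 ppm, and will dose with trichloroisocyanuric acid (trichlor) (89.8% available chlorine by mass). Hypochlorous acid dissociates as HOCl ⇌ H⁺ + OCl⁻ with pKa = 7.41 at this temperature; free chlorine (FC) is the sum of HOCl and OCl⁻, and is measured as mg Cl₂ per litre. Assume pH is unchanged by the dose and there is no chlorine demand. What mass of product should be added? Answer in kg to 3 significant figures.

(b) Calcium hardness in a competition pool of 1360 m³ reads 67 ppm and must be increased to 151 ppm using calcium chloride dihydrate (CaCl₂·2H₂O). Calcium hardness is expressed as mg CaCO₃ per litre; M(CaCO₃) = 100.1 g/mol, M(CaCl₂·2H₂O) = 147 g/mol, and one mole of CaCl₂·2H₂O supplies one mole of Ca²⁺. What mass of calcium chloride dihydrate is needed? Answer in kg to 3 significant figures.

(a) 1.10 kg; (b) 168 kg

(a) [OCl⁻]/[HOCl] = 10^(pH − pKa) = 10^(7.22 − 7.41) = 0.6457; fraction as HOCl = 1/(1 + 0.6457) = 0.6077.
(a) Free chlorine required for 1.54 ppm HOCl: 1.54 / 0.6077 = 2.534 ppm.
(a) FC to add: 2.534 − 0 = 2.534 mg/L as Cl₂.
(a) Cl₂ equivalent: 2.534 mg/L × 389,000 L = 985.8 g.
(a) Product at 89.8% available Cl: 985.8 / 0.898 = 1098 g.

(b) Volume: 1360 m³ = 1,360,000 L.
(b) Hardness to add: (151 − 67) = 84 mg/L as CaCO₃ × 1,360,000 L = 114,200 g as CaCO₃.
(b) Moles of Ca²⁺ (1 mol Ca²⁺ ≡ 1 mol CaCO₃): 114,200 / 100.1 g/mol = 1141 mol.
(b) Mass of CaCl₂·2H₂O: 1141 × 147 = 167,800 g.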